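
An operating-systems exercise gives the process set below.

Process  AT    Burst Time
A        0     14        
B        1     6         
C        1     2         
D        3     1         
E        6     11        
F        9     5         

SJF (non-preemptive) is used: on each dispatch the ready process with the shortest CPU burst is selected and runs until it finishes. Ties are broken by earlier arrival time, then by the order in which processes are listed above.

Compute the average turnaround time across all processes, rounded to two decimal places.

Timeline: | A 0-14 | D 14-15 | C 15-17 | F 17-22 | B 22-28 | E 28-39 |
Completion: A=14  B=28  C=17  D=15  E=39  F=22
Turnaround times: A=14, B=27, C=16, D=12, E=33, F=13
Average turnaround = (14+27+16+12+33+13) / 6 = 115/6 = 19.17

19.17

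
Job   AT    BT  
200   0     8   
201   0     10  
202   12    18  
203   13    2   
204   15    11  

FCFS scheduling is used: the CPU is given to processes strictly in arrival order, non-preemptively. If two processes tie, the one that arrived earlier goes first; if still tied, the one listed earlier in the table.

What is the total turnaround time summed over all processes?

109

Schedule: | 200 0-8 | 201 8-18 | 202 18-36 | 203 36-38 | 204 38-49 |
Completion: 200=8  201=18  202=36  203=38  204=49
Turnaround = completion − arrival: 200=8, 201=18, 202=24, 203=25, 204=34
Total turnaround = 8 + 18 + 24 + 25 + 34 = 109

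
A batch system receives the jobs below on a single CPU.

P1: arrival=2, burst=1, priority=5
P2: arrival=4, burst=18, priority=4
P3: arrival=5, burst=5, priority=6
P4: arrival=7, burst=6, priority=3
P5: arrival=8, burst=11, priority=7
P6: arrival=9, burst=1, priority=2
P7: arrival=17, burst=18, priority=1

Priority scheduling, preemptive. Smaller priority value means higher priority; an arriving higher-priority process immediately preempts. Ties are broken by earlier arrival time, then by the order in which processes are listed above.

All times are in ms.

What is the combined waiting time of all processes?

Timeline: | idle 0-2 | P1 2-3 | idle 3-4 | P2 4-7 | P4 7-9 | P6 9-10 | P4 10-14 | P2 14-17 | P7 17-35 | P2 35-47 | P3 47-52 | P5 52-63 |
Completion: P1=3  P2=47  P3=52  P4=14  P5=63  P6=10  P7=35
Turnaround (C−A): P1=1  P2=43  P3=47  P4=7  P5=55  P6=1  P7=18
Waiting = turnaround − burst: P1=0, P2=25, P3=42, P4=1, P5=44, P6=0, P7=0
Total waiting = 0 + 25 + 42 + 1 + 44 + 0 + 0 = 112

112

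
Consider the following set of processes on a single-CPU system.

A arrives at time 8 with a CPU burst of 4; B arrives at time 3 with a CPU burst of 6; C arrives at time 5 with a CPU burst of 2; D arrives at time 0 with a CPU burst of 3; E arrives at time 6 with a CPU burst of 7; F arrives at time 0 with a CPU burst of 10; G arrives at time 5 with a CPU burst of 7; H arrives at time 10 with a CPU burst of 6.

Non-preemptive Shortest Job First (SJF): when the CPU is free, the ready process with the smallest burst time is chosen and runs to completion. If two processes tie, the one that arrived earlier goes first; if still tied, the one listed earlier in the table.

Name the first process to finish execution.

D

Schedule: | D 0-3 | B 3-9 | C 9-11 | A 11-15 | H 15-21 | G 21-28 | E 28-35 | F 35-45 |
Completion: A=15  B=9  C=11  D=3  E=35  F=45  G=28  H=21
Turnaround (C−A): A=7  B=6  C=6  D=3  E=29  F=45  G=23  H=11
Finish order: D → B → C → A → H → G → E → F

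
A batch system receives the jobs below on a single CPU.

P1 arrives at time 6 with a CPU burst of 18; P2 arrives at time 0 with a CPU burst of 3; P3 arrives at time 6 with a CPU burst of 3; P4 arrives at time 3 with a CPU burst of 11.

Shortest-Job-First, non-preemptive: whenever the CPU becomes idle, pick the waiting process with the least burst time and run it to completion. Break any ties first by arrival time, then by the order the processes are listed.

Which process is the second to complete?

P4

Schedule: | P2 0-3 | P4 3-14 | P3 14-17 | P1 17-35 |
Completion: P1=35  P2=3  P3=17  P4=14
Finish order: P2 → P4 → P3 → P1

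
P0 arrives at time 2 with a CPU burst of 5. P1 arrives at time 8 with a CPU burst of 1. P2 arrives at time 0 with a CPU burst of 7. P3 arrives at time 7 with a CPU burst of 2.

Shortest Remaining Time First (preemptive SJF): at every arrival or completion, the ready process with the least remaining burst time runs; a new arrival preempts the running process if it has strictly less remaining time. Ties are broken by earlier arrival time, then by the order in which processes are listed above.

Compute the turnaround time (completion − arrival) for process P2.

7

Gantt: | P2 0-7 | P3 7-9 | P1 9-10 | P0 10-15 |
Completion: P0=15  P1=10  P2=7  P3=9
Turnaround (C−A): P0=13  P1=2  P2=7  P3=2
Turnaround(P2) = completion − arrival = 7 − 0 = 7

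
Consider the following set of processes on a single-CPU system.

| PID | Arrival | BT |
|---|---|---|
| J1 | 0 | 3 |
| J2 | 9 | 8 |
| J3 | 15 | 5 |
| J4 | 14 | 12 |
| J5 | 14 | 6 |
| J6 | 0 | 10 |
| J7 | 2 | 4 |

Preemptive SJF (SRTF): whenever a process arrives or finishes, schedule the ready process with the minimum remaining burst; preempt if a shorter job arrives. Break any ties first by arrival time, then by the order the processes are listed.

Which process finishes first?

J1

Schedule: | J1 0-3 | J7 3-7 | J6 7-17 | J3 17-22 | J5 22-28 | J2 28-36 | J4 36-48 |
Completion: J1=3  J2=36  J3=22  J4=48  J5=28  J6=17  J7=7
Turnaround (C−A): J1=3  J2=27  J3=7  J4=34  J5=14  J6=17  J7=5
Finish order: J1 → J7 → J6 → J3 → J5 → J2 → J4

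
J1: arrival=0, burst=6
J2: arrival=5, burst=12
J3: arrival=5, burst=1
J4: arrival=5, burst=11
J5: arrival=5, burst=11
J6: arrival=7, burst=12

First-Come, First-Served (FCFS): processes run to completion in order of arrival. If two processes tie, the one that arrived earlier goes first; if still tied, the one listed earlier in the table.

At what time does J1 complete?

Schedule: | J1 0-6 | J2 6-18 | J3 18-19 | J4 19-30 | J5 30-41 | J6 41-53 |
Completion: J1=6  J2=18  J3=19  J4=30  J5=41  J6=53
Turnaround (C−A): J1=6  J2=13  J3=14  J4=25  J5=36  J6=46

6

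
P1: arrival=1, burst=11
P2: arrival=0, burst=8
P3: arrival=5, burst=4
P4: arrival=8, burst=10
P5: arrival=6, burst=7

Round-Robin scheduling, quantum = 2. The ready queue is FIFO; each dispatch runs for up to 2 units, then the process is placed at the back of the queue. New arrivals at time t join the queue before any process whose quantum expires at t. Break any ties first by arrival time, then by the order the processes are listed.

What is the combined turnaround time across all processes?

Schedule: | P2 0-2 | P1 2-4 | P2 4-6 | P1 6-8 | P3 8-10 | P5 10-12 | P2 12-14 | P4 14-16 | P1 16-18 | P3 18-20 | P5 20-22 | P2 22-24 | P4 24-26 | P1 26-28 | P5 28-30 | P4 30-32 | P1 32-34 | P5 34-35 | P4 35-37 | P1 37-38 | P4 38-40 |
Completion: P1=38  P2=24  P3=20  P4=40  P5=35
Turnaround (C−A): P1=37  P2=24  P3=15  P4=32  P5=29
Turnaround = completion − arrival: P1=37, P2=24, P3=15, P4=32, P5=29
Total turnaround = 37 + 24 + 15 + 32 + 29 = 137

137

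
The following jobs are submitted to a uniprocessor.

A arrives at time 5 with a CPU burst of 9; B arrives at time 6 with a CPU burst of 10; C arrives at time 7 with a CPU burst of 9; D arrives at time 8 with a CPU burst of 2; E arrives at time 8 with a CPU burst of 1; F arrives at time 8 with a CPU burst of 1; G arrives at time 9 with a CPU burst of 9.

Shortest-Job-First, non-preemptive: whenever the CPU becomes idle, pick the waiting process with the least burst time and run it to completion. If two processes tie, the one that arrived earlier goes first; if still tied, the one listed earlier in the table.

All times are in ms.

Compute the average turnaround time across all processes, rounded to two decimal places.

Schedule: | idle 0-5 | A 5-14 | E 14-15 | F 15-16 | D 16-18 | C 18-27 | G 27-36 | B 36-46 |
Completion: A=14  B=46  C=27  D=18  E=15  F=16  G=36
Turnaround (C−A): A=9  B=40  C=20  D=10  E=7  F=8  G=27
Turnaround times: A=9, B=40, C=20, D=10, E=7, F=8, G=27
Average turnaround = (9+40+20+10+7+8+27) / 7 = 121/7 = 17.29

17.29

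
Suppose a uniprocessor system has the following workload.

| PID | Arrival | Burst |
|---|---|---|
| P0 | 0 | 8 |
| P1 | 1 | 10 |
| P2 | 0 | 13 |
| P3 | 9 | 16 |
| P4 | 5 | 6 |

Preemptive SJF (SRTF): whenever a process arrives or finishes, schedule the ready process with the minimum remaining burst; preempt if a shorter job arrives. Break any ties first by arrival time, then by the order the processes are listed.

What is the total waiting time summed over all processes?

68

Timeline: | P0 0-8 | P4 8-14 | P1 14-24 | P2 24-37 | P3 37-53 |
Completion: P0=8  P1=24  P2=37  P3=53  P4=14
Waiting = turnaround − burst: P0=0, P1=13, P2=24, P3=28, P4=3
Total waiting = 0 + 13 + 24 + 28 + 3 = 68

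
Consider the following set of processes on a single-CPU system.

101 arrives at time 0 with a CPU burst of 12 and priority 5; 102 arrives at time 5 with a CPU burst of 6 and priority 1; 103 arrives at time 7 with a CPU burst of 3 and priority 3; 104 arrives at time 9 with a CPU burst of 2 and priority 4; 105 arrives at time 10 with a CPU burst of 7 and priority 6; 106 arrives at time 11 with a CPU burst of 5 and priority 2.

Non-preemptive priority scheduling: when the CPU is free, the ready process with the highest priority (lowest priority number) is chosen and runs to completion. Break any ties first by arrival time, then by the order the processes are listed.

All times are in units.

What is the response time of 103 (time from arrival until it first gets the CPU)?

Gantt: | 101 0-12 | 102 12-18 | 106 18-23 | 103 23-26 | 104 26-28 | 105 28-35 |
Completion: 101=12  102=18  103=26  104=28  105=35  106=23
Response(103) = first start − arrival = 23 − 7 = 16

16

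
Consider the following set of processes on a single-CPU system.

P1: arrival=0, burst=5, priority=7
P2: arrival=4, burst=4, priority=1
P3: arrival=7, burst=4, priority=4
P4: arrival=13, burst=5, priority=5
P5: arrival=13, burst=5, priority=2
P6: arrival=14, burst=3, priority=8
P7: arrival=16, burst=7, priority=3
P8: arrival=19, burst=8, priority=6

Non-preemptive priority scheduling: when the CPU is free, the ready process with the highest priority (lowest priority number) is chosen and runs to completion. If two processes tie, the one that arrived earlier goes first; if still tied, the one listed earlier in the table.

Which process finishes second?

Schedule: | P1 0-5 | P2 5-9 | P3 9-13 | P5 13-18 | P7 18-25 | P4 25-30 | P8 30-38 | P6 38-41 |
Completion: P1=5  P2=9  P3=13  P4=30  P5=18  P6=41  P7=25  P8=38
Turnaround (C−A): P1=5  P2=5  P3=6  P4=17  P5=5  P6=27  P7=9  P8=19
Finish order: P1 → P2 → P3 → P5 → P7 → P4 → P8 → P6

P2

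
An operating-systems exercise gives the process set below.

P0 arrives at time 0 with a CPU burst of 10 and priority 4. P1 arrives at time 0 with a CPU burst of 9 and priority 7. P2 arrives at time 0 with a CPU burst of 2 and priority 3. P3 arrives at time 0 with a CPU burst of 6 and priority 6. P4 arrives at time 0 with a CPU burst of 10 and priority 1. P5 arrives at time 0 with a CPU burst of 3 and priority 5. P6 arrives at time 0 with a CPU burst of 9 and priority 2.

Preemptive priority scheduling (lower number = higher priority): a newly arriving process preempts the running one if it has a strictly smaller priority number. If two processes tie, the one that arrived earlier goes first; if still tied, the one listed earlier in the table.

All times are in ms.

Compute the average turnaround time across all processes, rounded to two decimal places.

29.14

Gantt: | P4 0-10 | P6 10-19 | P2 19-21 | P0 21-31 | P5 31-34 | P3 34-40 | P1 40-49 |
Completion: P0=31  P1=49  P2=21  P3=40  P4=10  P5=34  P6=19
Turnaround times: P0=31, P1=49, P2=21, P3=40, P4=10, P5=34, P6=19
Average turnaround = (31+49+21+40+10+34+19) / 7 = 204/7 = 29.14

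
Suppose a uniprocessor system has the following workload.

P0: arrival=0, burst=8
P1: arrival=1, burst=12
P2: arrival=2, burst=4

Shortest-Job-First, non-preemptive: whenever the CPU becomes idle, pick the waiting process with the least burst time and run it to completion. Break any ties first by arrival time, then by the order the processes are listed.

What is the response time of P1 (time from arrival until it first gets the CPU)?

11

Gantt: | P0 0-8 | P2 8-12 | P1 12-24 |
Completion: P0=8  P1=24  P2=12
Turnaround (C−A): P0=8  P1=23  P2=10
Response(P1) = first start − arrival = 12 − 1 = 11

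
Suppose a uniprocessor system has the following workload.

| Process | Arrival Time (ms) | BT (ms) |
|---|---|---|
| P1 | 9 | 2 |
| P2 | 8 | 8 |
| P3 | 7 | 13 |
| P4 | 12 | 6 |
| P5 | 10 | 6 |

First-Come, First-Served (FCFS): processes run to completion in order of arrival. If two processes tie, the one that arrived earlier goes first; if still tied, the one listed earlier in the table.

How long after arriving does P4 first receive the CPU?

24

Gantt: | idle 0-7 | P3 7-20 | P2 20-28 | P1 28-30 | P5 30-36 | P4 36-42 |
Completion: P1=30  P2=28  P3=20  P4=42  P5=36
Response(P4) = first start − arrival = 36 − 12 = 24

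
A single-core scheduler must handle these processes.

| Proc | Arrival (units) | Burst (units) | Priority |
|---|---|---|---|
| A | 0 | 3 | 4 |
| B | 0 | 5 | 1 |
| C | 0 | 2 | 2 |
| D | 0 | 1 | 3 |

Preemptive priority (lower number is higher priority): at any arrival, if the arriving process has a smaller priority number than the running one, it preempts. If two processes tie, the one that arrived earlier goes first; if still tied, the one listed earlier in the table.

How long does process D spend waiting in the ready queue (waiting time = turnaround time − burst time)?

7

Timeline: | B 0-5 | C 5-7 | D 7-8 | A 8-11 |
Completion: A=11  B=5  C=7  D=8
Turnaround (C−A): A=11  B=5  C=7  D=8
Waiting(D) = turnaround − burst = 8 − 1 = 7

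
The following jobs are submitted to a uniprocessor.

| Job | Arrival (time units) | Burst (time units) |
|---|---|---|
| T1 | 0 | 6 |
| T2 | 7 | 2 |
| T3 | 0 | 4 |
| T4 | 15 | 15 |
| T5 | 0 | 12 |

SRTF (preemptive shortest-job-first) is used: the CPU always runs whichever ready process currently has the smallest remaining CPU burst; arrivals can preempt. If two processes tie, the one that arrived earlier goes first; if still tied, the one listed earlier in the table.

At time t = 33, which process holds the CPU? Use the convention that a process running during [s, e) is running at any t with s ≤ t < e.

T4

Gantt: | T3 0-4 | T1 4-7 | T2 7-9 | T1 9-12 | T5 12-24 | T4 24-39 |
Completion: T1=12  T2=9  T3=4  T4=39  T5=24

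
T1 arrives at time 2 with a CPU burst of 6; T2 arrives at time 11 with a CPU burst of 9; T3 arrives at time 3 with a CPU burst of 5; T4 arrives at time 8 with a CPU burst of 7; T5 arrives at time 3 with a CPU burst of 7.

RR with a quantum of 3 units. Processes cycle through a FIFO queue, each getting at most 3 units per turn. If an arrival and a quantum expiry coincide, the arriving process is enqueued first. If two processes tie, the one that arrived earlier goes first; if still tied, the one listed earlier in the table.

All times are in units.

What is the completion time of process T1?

14

Schedule: | idle 0-2 | T1 2-5 | T3 5-8 | T5 8-11 | T1 11-14 | T4 14-17 | T3 17-19 | T2 19-22 | T5 22-25 | T4 25-28 | T2 28-31 | T5 31-32 | T4 32-33 | T2 33-36 |
Completion: T1=14  T2=36  T3=19  T4=33  T5=32
Turnaround (C−A): T1=12  T2=25  T3=16  T4=25  T5=29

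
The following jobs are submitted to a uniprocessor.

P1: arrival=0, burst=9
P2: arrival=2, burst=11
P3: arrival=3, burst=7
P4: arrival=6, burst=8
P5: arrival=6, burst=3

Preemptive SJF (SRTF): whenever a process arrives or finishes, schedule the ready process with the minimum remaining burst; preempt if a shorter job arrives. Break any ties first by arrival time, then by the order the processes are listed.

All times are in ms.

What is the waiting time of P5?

Schedule: | P1 0-9 | P5 9-12 | P3 12-19 | P4 19-27 | P2 27-38 |
Completion: P1=9  P2=38  P3=19  P4=27  P5=12
Waiting(P5) = turnaround − burst = 6 − 3 = 3

3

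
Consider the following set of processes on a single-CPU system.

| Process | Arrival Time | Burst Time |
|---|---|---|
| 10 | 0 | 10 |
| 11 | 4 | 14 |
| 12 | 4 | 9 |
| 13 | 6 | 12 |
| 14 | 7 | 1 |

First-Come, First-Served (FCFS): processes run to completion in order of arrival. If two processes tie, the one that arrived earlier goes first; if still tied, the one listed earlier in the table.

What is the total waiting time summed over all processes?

Schedule: | 10 0-10 | 11 10-24 | 12 24-33 | 13 33-45 | 14 45-46 |
Completion: 10=10  11=24  12=33  13=45  14=46
Waiting = turnaround − burst: 10=0, 11=6, 12=20, 13=27, 14=38
Total waiting = 0 + 6 + 20 + 27 + 38 = 91

91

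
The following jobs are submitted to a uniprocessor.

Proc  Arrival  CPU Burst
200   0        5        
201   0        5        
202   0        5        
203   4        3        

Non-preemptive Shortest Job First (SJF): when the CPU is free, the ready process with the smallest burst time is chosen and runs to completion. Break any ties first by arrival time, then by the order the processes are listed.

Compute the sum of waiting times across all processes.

22

Timeline: | 200 0-5 | 203 5-8 | 201 8-13 | 202 13-18 |
Completion: 200=5  201=13  202=18  203=8
Waiting = turnaround − burst: 200=0, 201=8, 202=13, 203=1
Total waiting = 0 + 8 + 13 + 1 = 22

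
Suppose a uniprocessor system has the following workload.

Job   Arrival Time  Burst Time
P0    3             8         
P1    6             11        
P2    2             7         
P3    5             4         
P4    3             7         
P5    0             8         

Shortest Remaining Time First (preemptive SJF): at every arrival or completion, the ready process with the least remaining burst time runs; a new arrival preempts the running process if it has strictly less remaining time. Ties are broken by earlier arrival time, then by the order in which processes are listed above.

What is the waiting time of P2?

10

Schedule: | P5 0-8 | P3 8-12 | P2 12-19 | P4 19-26 | P0 26-34 | P1 34-45 |
Completion: P0=34  P1=45  P2=19  P3=12  P4=26  P5=8
Turnaround (C−A): P0=31  P1=39  P2=17  P3=7  P4=23  P5=8
Waiting(P2) = turnaround − burst = 17 − 7 = 10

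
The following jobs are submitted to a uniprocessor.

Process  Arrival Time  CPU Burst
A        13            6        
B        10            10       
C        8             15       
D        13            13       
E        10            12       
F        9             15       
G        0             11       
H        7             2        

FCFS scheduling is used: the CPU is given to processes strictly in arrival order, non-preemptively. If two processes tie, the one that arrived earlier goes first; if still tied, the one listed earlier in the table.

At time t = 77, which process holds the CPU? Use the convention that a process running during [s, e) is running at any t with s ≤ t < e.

D

Schedule: | G 0-11 | H 11-13 | C 13-28 | F 28-43 | B 43-53 | E 53-65 | A 65-71 | D 71-84 |
Completion: A=71  B=53  C=28  D=84  E=65  F=43  G=11  H=13
Turnaround (C−A): A=58  B=43  C=20  D=71  E=55  F=34  G=11  H=6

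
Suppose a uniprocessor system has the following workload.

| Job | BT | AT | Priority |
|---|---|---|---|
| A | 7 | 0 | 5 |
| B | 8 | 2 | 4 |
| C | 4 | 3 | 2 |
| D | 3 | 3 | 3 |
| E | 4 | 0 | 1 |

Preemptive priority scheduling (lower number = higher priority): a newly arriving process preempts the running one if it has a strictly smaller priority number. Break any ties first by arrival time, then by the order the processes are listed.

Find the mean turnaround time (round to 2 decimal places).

12.00

Timeline: | E 0-4 | C 4-8 | D 8-11 | B 11-19 | A 19-26 |
Completion: A=26  B=19  C=8  D=11  E=4
Turnaround (C−A): A=26  B=17  C=5  D=8  E=4
Turnaround times: A=26, B=17, C=5, D=8, E=4
Average turnaround = (26+17+5+8+4) / 5 = 60/5 = 12.00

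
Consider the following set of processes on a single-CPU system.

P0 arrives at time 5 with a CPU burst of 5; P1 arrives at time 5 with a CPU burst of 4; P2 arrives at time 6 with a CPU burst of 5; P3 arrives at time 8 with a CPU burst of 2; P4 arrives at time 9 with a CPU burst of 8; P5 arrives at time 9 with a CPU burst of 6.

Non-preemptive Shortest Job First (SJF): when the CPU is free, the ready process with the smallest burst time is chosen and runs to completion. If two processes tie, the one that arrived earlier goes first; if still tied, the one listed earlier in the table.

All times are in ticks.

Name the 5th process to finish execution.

Timeline: | idle 0-5 | P1 5-9 | P3 9-11 | P0 11-16 | P2 16-21 | P5 21-27 | P4 27-35 |
Completion: P0=16  P1=9  P2=21  P3=11  P4=35  P5=27
Turnaround (C−A): P0=11  P1=4  P2=15  P3=3  P4=26  P5=18
Finish order: P1 → P3 → P0 → P2 → P5 → P4

P5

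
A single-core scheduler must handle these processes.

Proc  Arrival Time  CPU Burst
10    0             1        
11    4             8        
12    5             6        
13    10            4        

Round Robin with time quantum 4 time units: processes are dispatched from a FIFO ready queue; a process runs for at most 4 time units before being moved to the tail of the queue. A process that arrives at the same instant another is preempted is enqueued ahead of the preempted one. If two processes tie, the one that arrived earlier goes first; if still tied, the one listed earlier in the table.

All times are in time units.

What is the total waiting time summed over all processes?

Gantt: | 10 0-1 | idle 1-4 | 11 4-8 | 12 8-12 | 11 12-16 | 13 16-20 | 12 20-22 |
Completion: 10=1  11=16  12=22  13=20
Waiting = turnaround − burst: 10=0, 11=4, 12=11, 13=6
Total waiting = 0 + 4 + 11 + 6 = 21

21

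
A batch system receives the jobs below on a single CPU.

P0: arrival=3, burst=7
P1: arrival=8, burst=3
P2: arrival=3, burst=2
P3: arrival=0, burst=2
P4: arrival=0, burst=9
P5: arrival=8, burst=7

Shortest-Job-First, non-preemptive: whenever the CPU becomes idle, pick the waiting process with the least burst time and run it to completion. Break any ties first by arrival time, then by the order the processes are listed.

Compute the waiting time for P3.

0

Gantt: | P3 0-2 | P4 2-11 | P2 11-13 | P1 13-16 | P0 16-23 | P5 23-30 |
Completion: P0=23  P1=16  P2=13  P3=2  P4=11  P5=30
Waiting(P3) = turnaround − burst = 2 − 2 = 0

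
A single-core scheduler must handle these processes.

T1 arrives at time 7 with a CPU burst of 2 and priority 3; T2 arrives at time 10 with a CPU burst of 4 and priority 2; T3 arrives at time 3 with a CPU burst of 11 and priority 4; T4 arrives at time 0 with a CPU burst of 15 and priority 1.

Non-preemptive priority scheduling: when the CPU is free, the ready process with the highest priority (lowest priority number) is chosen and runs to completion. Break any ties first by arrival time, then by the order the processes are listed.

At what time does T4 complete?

15

Timeline: | T4 0-15 | T2 15-19 | T1 19-21 | T3 21-32 |
Completion: T1=21  T2=19  T3=32  T4=15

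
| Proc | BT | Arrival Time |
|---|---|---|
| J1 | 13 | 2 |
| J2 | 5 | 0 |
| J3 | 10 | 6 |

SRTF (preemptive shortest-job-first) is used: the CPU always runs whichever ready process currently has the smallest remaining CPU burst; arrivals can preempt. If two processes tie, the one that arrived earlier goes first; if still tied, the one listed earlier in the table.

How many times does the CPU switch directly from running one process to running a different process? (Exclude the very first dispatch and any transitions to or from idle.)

Gantt: | J2 0-5 | J1 5-6 | J3 6-16 | J1 16-28 |
Completion: J1=28  J2=5  J3=16
Turnaround (C−A): J1=26  J2=5  J3=10

3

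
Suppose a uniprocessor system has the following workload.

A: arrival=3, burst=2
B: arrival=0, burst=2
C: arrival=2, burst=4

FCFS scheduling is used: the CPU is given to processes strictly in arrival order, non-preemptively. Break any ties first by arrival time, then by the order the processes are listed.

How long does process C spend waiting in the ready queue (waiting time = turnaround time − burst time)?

0

Timeline: | B 0-2 | C 2-6 | A 6-8 |
Completion: A=8  B=2  C=6
Waiting(C) = turnaround − burst = 4 − 4 = 0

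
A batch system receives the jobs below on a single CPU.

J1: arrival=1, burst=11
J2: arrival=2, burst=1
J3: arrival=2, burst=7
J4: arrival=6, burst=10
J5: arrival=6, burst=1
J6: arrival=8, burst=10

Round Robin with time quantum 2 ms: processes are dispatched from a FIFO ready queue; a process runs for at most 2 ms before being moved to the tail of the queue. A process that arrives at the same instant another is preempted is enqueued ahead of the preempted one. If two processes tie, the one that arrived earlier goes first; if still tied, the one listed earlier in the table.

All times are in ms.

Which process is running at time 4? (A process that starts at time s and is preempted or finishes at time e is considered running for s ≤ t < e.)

J3

Schedule: | idle 0-1 | J1 1-3 | J2 3-4 | J3 4-6 | J1 6-8 | J4 8-10 | J5 10-11 | J3 11-13 | J6 13-15 | J1 15-17 | J4 17-19 | J3 19-21 | J6 21-23 | J1 23-25 | J4 25-27 | J3 27-28 | J6 28-30 | J1 30-32 | J4 32-34 | J6 34-36 | J1 36-37 | J4 37-39 | J6 39-41 |
Completion: J1=37  J2=4  J3=28  J4=39  J5=11  J6=41
Turnaround (C−A): J1=36  J2=2  J3=26  J4=33  J5=5  J6=33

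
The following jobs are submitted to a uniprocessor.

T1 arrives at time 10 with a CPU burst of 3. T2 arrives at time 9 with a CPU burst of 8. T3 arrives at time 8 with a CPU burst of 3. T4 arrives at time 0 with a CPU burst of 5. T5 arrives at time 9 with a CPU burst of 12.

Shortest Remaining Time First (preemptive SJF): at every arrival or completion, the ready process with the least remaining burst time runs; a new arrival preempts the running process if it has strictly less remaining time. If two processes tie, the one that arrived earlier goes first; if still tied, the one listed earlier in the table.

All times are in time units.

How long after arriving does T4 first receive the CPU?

Schedule: | T4 0-5 | idle 5-8 | T3 8-11 | T1 11-14 | T2 14-22 | T5 22-34 |
Completion: T1=14  T2=22  T3=11  T4=5  T5=34
Turnaround (C−A): T1=4  T2=13  T3=3  T4=5  T5=25
Response(T4) = first start − arrival = 0 − 0 = 0

0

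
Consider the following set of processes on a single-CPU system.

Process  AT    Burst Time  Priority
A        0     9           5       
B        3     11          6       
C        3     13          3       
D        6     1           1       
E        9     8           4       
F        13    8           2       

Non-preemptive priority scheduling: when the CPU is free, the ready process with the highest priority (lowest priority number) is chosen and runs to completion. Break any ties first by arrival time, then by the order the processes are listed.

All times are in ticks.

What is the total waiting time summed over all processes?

78

Timeline: | A 0-9 | D 9-10 | C 10-23 | F 23-31 | E 31-39 | B 39-50 |
Completion: A=9  B=50  C=23  D=10  E=39  F=31
Waiting = turnaround − burst: A=0, B=36, C=7, D=3, E=22, F=10
Total waiting = 0 + 36 + 7 + 3 + 22 + 10 = 78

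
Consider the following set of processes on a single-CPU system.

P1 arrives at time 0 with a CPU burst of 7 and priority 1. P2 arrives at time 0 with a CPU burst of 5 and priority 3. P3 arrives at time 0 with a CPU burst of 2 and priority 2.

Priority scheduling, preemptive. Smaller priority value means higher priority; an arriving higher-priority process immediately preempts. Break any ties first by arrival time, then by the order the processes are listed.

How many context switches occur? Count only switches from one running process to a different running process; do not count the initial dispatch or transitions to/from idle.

2

Timeline: | P1 0-7 | P3 7-9 | P2 9-14 |
Completion: P1=7  P2=14  P3=9
Turnaround (C−A): P1=7  P2=14  P3=9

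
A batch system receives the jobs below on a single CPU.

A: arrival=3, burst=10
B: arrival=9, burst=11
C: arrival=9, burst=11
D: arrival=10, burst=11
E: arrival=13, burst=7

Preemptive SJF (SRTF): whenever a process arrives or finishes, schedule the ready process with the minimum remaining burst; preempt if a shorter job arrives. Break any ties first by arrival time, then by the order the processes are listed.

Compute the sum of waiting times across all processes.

65

Schedule: | idle 0-3 | A 3-13 | E 13-20 | B 20-31 | C 31-42 | D 42-53 |
Completion: A=13  B=31  C=42  D=53  E=20
Waiting = turnaround − burst: A=0, B=11, C=22, D=32, E=0
Total waiting = 0 + 11 + 22 + 32 + 0 = 65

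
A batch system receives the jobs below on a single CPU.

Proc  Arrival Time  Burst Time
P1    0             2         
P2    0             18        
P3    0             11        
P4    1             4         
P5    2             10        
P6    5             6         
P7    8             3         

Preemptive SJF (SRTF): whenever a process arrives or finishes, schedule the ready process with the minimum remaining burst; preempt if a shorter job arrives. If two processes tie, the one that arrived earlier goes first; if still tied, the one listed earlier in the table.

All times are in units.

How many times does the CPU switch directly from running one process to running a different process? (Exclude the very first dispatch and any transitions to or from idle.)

7

Timeline: | P1 0-2 | P4 2-6 | P6 6-8 | P7 8-11 | P6 11-15 | P5 15-25 | P3 25-36 | P2 36-54 |
Completion: P1=2  P2=54  P3=36  P4=6  P5=25  P6=15  P7=11
Turnaround (C−A): P1=2  P2=54  P3=36  P4=5  P5=23  P6=10  P7=3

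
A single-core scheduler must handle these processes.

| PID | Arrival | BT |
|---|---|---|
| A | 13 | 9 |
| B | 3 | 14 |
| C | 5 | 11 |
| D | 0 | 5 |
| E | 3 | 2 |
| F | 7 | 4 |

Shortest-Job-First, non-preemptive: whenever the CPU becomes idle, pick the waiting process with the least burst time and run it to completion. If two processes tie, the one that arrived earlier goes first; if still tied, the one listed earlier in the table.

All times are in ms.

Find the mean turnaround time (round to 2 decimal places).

15.00

Gantt: | D 0-5 | E 5-7 | F 7-11 | C 11-22 | A 22-31 | B 31-45 |
Completion: A=31  B=45  C=22  D=5  E=7  F=11
Turnaround (C−A): A=18  B=42  C=17  D=5  E=4  F=4
Turnaround times: A=18, B=42, C=17, D=5, E=4, F=4
Average turnaround = (18+42+17+5+4+4) / 6 = 90/6 = 15.00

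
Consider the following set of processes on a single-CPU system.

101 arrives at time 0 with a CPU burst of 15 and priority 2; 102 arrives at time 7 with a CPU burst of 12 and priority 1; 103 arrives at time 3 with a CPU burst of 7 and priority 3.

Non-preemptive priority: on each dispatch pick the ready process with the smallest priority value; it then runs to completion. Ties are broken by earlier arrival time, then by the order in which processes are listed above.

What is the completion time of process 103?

34

Gantt: | 101 0-15 | 102 15-27 | 103 27-34 |
Completion: 101=15  102=27  103=34
Turnaround (C−A): 101=15  102=20  103=31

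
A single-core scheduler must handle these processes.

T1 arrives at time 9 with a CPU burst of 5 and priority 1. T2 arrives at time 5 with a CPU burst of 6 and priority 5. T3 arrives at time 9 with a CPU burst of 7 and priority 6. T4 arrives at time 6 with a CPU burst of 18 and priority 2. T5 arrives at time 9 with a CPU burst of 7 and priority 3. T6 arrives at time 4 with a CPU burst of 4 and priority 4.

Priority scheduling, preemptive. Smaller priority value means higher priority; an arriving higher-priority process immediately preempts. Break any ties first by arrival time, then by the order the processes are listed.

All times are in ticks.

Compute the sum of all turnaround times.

170

Timeline: | idle 0-4 | T6 4-6 | T4 6-9 | T1 9-14 | T4 14-29 | T5 29-36 | T6 36-38 | T2 38-44 | T3 44-51 |
Completion: T1=14  T2=44  T3=51  T4=29  T5=36  T6=38
Turnaround (C−A): T1=5  T2=39  T3=42  T4=23  T5=27  T6=34
Turnaround = completion − arrival: T1=5, T2=39, T3=42, T4=23, T5=27, T6=34
Total turnaround = 5 + 39 + 42 + 23 + 27 + 34 = 170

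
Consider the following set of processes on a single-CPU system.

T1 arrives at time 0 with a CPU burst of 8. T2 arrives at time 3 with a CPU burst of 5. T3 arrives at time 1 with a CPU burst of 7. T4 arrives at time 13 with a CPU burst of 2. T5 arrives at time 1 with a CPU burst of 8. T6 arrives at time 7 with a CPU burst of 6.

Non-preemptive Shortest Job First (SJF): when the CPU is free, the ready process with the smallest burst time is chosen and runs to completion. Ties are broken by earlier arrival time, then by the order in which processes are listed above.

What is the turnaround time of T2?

10

Gantt: | T1 0-8 | T2 8-13 | T4 13-15 | T6 15-21 | T3 21-28 | T5 28-36 |
Completion: T1=8  T2=13  T3=28  T4=15  T5=36  T6=21
Turnaround (C−A): T1=8  T2=10  T3=27  T4=2  T5=35  T6=14
Turnaround(T2) = completion − arrival = 13 − 3 = 10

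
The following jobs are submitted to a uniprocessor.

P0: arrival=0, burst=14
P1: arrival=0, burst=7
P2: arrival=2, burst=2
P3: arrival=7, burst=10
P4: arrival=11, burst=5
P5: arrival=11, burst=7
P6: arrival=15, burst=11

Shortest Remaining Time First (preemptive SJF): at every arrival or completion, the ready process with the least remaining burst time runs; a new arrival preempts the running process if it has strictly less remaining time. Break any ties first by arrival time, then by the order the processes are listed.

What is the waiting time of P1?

2

Schedule: | P1 0-2 | P2 2-4 | P1 4-9 | P3 9-11 | P4 11-16 | P5 16-23 | P3 23-31 | P6 31-42 | P0 42-56 |
Completion: P0=56  P1=9  P2=4  P3=31  P4=16  P5=23  P6=42
Waiting(P1) = turnaround − burst = 9 − 7 = 2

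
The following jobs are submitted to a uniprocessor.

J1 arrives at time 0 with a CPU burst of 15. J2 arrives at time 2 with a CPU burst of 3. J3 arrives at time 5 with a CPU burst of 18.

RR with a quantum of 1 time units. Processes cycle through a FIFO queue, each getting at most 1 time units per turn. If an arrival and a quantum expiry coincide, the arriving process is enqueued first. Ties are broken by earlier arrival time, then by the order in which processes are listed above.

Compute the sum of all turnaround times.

66

Schedule: | J1 0-2 | J2 2-3 | J1 3-4 | J2 4-5 | J1 5-6 | J3 6-7 | J2 7-8 | J1 8-9 | J3 9-10 | J1 10-11 | J3 11-12 | J1 12-13 | J3 13-14 | J1 14-15 | J3 15-16 | J1 16-17 | J3 17-18 | J1 18-19 | J3 19-20 | J1 20-21 | J3 21-22 | J1 22-23 | J3 23-24 | J1 24-25 | J3 25-26 | J1 26-27 | J3 27-28 | J1 28-29 | J3 29-36 |
Completion: J1=29  J2=8  J3=36
Turnaround (C−A): J1=29  J2=6  J3=31
Turnaround = completion − arrival: J1=29, J2=6, J3=31
Total turnaround = 29 + 6 + 31 = 66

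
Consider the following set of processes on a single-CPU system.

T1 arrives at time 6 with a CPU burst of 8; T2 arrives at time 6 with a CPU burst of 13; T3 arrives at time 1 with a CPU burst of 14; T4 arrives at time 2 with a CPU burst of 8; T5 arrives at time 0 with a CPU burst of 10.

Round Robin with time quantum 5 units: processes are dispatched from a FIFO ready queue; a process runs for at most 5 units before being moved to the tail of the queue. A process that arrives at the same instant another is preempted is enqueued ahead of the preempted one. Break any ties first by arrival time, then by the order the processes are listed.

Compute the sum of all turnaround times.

Gantt: | T5 0-5 | T3 5-10 | T4 10-15 | T5 15-20 | T1 20-25 | T2 25-30 | T3 30-35 | T4 35-38 | T1 38-41 | T2 41-46 | T3 46-50 | T2 50-53 |
Completion: T1=41  T2=53  T3=50  T4=38  T5=20
Turnaround = completion − arrival: T1=35, T2=47, T3=49, T4=36, T5=20
Total turnaround = 35 + 47 + 49 + 36 + 20 = 187

187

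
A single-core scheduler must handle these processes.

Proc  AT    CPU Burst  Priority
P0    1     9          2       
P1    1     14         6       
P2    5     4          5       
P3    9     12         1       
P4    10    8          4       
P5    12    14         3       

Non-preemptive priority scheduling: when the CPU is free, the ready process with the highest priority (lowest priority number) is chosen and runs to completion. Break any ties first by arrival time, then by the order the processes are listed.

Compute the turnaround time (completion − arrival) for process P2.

Schedule: | idle 0-1 | P0 1-10 | P3 10-22 | P5 22-36 | P4 36-44 | P2 44-48 | P1 48-62 |
Completion: P0=10  P1=62  P2=48  P3=22  P4=44  P5=36
Turnaround (C−A): P0=9  P1=61  P2=43  P3=13  P4=34  P5=24
Turnaround(P2) = completion − arrival = 48 − 5 = 43

43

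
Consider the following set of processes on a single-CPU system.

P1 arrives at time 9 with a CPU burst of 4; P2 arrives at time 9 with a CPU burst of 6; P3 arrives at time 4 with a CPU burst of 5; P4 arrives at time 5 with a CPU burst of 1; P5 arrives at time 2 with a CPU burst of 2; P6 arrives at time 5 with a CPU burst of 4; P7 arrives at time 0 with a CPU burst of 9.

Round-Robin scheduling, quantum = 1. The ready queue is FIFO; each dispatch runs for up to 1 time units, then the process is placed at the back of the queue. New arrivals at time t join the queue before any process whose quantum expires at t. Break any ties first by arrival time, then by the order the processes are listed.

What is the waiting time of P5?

Schedule: | P7 0-2 | P5 2-3 | P7 3-4 | P5 4-5 | P3 5-6 | P7 6-7 | P4 7-8 | P6 8-9 | P3 9-10 | P7 10-11 | P1 11-12 | P2 12-13 | P6 13-14 | P3 14-15 | P7 15-16 | P1 16-17 | P2 17-18 | P6 18-19 | P3 19-20 | P7 20-21 | P1 21-22 | P2 22-23 | P6 23-24 | P3 24-25 | P7 25-26 | P1 26-27 | P2 27-28 | P7 28-29 | P2 29-31 |
Completion: P1=27  P2=31  P3=25  P4=8  P5=5  P6=24  P7=29
Turnaround (C−A): P1=18  P2=22  P3=21  P4=3  P5=3  P6=19  P7=29
Waiting(P5) = turnaround − burst = 3 − 2 = 1

1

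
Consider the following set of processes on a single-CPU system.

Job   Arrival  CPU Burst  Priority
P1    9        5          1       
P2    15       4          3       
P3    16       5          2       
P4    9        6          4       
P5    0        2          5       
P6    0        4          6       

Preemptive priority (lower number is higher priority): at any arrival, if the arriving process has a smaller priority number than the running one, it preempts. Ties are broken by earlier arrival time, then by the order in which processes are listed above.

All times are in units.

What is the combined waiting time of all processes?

Schedule: | P5 0-2 | P6 2-6 | idle 6-9 | P1 9-14 | P4 14-15 | P2 15-16 | P3 16-21 | P2 21-24 | P4 24-29 |
Completion: P1=14  P2=24  P3=21  P4=29  P5=2  P6=6
Waiting = turnaround − burst: P1=0, P2=5, P3=0, P4=14, P5=0, P6=2
Total waiting = 0 + 5 + 0 + 14 + 0 + 2 = 21

21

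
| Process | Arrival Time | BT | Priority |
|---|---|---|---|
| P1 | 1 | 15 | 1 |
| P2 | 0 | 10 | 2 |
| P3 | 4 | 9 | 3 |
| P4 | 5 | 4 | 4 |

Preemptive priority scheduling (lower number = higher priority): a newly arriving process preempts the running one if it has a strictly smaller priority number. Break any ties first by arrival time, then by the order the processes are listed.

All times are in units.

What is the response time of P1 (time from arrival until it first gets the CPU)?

Timeline: | P2 0-1 | P1 1-16 | P2 16-25 | P3 25-34 | P4 34-38 |
Completion: P1=16  P2=25  P3=34  P4=38
Turnaround (C−A): P1=15  P2=25  P3=30  P4=33
Response(P1) = first start − arrival = 1 − 1 = 0

0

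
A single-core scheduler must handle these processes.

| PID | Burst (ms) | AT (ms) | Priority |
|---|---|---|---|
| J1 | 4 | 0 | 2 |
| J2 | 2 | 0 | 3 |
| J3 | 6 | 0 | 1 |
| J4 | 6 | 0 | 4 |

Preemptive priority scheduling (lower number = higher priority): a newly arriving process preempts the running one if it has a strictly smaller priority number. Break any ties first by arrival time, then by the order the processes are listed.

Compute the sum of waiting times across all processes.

28

Gantt: | J3 0-6 | J1 6-10 | J2 10-12 | J4 12-18 |
Completion: J1=10  J2=12  J3=6  J4=18
Turnaround (C−A): J1=10  J2=12  J3=6  J4=18
Waiting = turnaround − burst: J1=6, J2=10, J3=0, J4=12
Total waiting = 6 + 10 + 0 + 12 = 28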